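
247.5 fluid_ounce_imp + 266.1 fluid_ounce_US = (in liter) 14.9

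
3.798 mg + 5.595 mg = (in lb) 2.071e-05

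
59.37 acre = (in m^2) 2.403e+05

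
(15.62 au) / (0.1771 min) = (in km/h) 7.917e+11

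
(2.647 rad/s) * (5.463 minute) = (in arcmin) 2.983e+06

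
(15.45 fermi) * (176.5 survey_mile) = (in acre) 1.084e-12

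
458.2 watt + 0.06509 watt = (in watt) 458.3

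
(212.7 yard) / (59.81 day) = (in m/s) 3.764e-05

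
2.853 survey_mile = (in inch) 1.808e+05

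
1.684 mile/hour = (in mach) 0.002211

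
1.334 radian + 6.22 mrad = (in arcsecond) 2.764e+05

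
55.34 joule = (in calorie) 13.23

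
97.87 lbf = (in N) 435.3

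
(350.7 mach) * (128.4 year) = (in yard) 5.288e+14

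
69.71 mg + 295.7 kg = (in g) 2.957e+05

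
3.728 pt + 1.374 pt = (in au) 1.203e-14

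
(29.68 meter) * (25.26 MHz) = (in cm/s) 7.497e+10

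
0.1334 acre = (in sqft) 5811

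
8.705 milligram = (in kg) 8.705e-06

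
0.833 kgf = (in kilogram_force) 0.833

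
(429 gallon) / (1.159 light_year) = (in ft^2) 1.594e-15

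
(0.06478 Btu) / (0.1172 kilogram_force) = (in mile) 0.03695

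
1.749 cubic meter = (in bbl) 11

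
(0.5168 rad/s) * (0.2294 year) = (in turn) 5.95e+05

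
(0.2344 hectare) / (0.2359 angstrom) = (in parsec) 0.00322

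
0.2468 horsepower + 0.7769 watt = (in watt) 184.8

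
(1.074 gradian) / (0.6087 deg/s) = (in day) 1.838e-05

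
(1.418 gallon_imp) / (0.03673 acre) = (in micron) 43.37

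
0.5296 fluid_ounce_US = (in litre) 0.01566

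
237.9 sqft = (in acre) 0.005461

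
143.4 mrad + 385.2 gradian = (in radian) 6.194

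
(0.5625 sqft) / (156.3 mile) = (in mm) 0.0002078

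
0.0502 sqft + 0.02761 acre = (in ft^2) 1203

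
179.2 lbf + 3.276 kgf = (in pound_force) 186.4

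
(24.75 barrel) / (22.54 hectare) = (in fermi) 1.746e+10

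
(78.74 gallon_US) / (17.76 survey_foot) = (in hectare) 5.506e-06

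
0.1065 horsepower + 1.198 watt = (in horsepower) 0.1081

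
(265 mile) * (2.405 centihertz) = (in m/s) 1.026e+04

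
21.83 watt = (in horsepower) 0.02927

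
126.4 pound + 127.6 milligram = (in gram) 5.733e+04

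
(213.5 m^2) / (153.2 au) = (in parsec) 3.019e-28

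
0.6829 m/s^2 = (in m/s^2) 0.6829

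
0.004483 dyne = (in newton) 4.483e-08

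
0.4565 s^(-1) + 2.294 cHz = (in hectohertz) 0.004794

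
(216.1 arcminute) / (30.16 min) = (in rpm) 0.0003317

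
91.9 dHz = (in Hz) 9.19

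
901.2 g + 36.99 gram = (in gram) 938.2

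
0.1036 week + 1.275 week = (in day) 9.65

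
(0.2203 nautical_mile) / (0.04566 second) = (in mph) 1.999e+04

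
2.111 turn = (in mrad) 1.326e+04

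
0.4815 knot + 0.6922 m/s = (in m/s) 0.9399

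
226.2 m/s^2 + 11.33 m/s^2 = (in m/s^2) 237.5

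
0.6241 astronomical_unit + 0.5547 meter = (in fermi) 9.336e+25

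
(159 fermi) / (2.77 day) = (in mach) 1.951e-21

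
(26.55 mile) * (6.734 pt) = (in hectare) 0.01015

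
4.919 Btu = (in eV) 3.239e+22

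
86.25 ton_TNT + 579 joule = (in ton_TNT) 86.25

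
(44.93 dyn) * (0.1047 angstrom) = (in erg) 4.704e-08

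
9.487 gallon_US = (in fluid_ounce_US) 1214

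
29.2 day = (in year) 0.08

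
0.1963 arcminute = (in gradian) 0.003635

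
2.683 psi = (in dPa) 1.85e+05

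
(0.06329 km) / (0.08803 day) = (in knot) 0.01618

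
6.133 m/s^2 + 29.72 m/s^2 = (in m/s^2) 35.85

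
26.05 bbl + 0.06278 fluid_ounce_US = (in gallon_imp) 911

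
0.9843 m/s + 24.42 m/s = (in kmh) 91.46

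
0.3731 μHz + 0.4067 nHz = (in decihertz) 3.735e-06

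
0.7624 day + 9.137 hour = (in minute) 1646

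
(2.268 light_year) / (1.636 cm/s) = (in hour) 3.643e+14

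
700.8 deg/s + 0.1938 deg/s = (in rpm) 116.8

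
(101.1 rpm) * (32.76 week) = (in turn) 3.339e+07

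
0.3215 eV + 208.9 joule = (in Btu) 0.198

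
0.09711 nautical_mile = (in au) 1.202e-09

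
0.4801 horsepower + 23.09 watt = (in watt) 381.1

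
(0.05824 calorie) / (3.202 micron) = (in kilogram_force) 7760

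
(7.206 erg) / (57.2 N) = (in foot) 4.133e-08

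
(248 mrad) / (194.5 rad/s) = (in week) 2.108e-09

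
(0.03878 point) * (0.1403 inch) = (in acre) 1.205e-11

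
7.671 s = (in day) 8.878e-05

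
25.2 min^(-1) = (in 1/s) 0.42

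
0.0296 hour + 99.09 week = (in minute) 9.988e+05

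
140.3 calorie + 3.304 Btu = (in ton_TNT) 9.735e-07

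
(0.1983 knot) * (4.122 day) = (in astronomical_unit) 2.429e-07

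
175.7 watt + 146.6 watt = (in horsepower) 0.4322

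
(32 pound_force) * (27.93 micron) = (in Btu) 3.768e-06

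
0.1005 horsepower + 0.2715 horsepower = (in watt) 277.4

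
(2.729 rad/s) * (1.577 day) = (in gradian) 2.367e+07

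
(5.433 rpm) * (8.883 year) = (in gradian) 1.015e+10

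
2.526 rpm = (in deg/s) 15.16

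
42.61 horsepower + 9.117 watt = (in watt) 3.178e+04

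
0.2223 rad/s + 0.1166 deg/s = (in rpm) 2.142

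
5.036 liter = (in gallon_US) 1.33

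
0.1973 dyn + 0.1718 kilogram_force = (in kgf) 0.1718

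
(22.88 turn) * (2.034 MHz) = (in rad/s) 2.924e+08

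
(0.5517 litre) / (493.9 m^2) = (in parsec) 3.62e-23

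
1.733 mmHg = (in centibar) 0.231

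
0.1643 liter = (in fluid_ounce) 5.556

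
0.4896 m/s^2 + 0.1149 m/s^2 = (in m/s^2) 0.6045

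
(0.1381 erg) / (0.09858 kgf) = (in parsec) 4.629e-25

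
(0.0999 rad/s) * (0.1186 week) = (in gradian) 4.562e+05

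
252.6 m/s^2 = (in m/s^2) 252.6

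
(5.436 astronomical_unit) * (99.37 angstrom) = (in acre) 1.997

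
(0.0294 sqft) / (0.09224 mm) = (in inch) 1166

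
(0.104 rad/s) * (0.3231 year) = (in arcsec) 2.186e+11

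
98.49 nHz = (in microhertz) 0.09849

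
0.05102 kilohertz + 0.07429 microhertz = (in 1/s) 51.02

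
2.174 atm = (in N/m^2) 2.203e+05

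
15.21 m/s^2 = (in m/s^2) 15.21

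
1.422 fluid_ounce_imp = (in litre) 0.0404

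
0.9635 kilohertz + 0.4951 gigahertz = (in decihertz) 4.951e+09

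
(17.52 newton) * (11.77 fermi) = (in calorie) 4.929e-14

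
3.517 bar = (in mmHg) 2638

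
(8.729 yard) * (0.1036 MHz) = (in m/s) 8.269e+05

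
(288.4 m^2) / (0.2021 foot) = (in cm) 4.682e+05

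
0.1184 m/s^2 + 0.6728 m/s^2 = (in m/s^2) 0.7912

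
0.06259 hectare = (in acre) 0.1547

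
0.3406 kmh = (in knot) 0.1839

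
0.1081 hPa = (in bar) 0.0001081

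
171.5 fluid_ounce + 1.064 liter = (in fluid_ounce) 207.5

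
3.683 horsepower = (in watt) 2746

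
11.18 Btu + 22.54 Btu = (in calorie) 8503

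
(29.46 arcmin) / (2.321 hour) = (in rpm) 9.794e-06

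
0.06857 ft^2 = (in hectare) 6.37e-07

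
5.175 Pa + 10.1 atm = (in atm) 10.1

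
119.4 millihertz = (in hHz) 0.001194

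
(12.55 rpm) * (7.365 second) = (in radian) 9.679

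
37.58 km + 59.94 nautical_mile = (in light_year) 1.571e-11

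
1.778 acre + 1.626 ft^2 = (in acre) 1.778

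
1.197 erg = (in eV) 7.471e+11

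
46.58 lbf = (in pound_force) 46.58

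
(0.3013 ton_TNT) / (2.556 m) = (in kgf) 5.029e+07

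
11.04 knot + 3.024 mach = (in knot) 2013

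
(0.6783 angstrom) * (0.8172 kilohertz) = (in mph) 1.24e-07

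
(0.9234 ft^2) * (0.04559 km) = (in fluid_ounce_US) 1.322e+05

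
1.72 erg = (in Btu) 1.63e-10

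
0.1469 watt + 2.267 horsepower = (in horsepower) 2.267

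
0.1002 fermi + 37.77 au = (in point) 1.602e+16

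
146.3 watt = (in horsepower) 0.1962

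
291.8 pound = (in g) 1.324e+05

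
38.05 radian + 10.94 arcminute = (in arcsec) 7.849e+06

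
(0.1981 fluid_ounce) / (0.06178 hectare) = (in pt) 2.688e-05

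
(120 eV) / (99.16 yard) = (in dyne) 2.12e-14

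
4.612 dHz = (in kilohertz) 0.0004612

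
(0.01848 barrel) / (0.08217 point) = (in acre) 0.02505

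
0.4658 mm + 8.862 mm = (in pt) 26.44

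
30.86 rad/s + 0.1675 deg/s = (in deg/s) 1768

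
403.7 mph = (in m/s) 180.5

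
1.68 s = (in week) 2.778e-06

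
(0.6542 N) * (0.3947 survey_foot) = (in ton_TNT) 1.881e-11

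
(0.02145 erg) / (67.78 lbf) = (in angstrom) 0.07114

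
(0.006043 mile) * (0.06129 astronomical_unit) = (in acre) 2.203e+07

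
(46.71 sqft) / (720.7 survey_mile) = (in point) 0.01061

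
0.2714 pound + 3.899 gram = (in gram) 127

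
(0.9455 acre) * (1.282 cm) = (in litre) 4.905e+04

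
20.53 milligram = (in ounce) 0.0007242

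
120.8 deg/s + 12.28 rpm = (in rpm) 32.41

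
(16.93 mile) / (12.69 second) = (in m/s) 2147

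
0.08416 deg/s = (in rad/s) 0.001469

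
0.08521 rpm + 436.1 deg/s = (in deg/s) 436.6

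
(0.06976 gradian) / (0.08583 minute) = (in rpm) 0.002032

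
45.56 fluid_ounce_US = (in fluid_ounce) 45.56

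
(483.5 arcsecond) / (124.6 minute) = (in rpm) 2.994e-06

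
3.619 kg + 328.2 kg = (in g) 3.318e+05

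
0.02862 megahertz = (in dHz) 2.862e+05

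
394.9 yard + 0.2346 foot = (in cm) 3.612e+04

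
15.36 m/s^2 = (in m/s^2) 15.36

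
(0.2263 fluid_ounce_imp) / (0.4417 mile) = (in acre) 2.235e-12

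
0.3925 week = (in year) 0.007527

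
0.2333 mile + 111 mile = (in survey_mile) 111.2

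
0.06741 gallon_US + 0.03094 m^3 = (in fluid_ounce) 1055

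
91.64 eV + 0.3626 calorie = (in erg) 1.517e+07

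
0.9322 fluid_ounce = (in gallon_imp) 0.006064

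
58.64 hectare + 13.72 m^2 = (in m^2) 5.864e+05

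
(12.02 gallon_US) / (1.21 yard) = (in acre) 1.016e-05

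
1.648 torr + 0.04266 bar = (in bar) 0.04486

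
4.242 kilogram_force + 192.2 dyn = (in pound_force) 9.352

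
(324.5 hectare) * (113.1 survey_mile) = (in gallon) 1.56e+14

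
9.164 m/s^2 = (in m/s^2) 9.164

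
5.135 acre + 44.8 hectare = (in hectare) 46.88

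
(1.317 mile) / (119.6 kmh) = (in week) 0.0001055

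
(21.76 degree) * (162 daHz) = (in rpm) 5875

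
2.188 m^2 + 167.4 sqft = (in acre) 0.004384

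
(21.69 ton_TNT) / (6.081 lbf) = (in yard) 3.669e+09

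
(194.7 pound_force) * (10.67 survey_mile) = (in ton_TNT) 0.003554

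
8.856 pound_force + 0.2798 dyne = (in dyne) 3.939e+06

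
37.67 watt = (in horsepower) 0.05052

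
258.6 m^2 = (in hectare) 0.02586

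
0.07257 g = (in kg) 7.257e-05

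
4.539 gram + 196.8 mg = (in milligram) 4736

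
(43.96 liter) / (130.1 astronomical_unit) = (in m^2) 2.259e-15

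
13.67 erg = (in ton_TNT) 3.267e-16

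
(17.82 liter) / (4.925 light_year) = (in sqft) 4.117e-18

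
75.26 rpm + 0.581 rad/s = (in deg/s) 484.8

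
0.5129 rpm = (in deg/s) 3.077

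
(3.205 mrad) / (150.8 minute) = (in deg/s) 2.03e-05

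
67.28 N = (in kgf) 6.861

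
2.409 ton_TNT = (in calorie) 2.409e+09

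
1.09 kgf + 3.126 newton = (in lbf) 3.106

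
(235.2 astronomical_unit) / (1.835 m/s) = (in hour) 5.326e+09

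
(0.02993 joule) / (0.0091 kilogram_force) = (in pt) 950.7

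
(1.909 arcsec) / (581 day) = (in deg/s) 1.056e-11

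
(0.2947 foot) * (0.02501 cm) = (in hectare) 2.247e-09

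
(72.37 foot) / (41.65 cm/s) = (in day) 0.000613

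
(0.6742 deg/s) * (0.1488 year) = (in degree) 3.164e+06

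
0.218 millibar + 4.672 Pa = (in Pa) 26.47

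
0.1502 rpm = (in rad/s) 0.01573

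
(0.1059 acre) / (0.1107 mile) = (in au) 1.608e-11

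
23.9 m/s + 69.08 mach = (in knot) 4.577e+04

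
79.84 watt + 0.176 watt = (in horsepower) 0.1073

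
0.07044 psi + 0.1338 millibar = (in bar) 0.00499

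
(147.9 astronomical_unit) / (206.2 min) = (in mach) 5.252e+06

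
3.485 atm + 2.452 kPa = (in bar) 3.556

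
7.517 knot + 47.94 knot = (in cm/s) 2853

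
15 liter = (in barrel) 0.09435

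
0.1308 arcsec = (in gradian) 4.037e-05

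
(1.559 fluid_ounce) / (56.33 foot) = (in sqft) 2.89e-05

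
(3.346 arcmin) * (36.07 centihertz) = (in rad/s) 0.0003511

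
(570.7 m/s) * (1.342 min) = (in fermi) 4.595e+19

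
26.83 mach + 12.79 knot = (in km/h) 3.291e+04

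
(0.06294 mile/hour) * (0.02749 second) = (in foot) 0.002538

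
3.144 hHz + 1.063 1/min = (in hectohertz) 3.144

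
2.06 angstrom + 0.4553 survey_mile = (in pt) 2.077e+06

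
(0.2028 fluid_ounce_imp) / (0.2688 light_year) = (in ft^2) 2.439e-20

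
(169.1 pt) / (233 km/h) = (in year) 2.923e-11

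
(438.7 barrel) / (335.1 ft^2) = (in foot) 7.35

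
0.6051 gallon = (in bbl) 0.01441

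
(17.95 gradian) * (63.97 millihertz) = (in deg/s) 1.033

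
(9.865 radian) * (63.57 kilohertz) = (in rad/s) 6.271e+05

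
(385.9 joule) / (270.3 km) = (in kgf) 0.0001456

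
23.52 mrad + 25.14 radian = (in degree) 1442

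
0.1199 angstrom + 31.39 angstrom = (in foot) 1.034e-08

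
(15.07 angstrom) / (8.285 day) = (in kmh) 7.579e-15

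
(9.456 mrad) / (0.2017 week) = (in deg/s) 4.441e-06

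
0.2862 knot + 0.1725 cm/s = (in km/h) 0.5363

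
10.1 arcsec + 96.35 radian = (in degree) 5520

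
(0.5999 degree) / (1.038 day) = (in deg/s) 6.689e-06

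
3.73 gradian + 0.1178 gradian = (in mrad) 60.44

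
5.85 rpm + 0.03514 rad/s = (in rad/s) 0.6478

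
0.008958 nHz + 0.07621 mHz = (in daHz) 7.621e-06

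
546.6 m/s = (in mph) 1223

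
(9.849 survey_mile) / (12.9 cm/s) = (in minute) 2048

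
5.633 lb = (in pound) 5.633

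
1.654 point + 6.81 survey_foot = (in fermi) 2.076e+15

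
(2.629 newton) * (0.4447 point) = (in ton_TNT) 9.858e-14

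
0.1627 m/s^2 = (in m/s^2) 0.1627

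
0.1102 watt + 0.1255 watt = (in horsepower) 0.0003161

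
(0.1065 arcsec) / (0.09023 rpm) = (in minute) 9.107e-07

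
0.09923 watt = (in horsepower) 0.0001331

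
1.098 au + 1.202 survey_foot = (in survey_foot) 5.389e+11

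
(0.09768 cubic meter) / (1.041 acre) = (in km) 2.319e-08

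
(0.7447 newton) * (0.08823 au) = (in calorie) 2.349e+09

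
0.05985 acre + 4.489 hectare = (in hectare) 4.513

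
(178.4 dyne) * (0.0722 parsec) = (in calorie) 9.499e+11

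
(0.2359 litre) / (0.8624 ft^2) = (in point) 8.346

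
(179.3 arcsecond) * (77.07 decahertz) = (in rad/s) 0.6699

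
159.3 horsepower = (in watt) 1.188e+05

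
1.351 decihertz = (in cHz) 13.51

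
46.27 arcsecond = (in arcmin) 0.7712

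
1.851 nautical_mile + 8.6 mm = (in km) 3.428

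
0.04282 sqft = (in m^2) 0.003978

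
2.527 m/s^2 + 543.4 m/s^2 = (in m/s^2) 545.9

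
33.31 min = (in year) 6.338e-05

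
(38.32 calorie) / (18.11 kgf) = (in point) 2559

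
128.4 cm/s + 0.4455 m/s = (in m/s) 1.73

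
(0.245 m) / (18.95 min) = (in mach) 6.328e-07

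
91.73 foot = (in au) 1.869e-10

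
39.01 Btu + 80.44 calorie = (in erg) 4.149e+11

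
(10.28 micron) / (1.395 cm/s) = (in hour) 2.047e-07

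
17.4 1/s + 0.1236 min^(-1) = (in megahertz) 1.74e-05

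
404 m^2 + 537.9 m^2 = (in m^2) 941.9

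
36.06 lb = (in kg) 16.36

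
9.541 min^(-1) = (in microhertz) 1.59e+05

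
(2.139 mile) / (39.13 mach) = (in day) 2.99e-06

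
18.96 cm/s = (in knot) 0.3686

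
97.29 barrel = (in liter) 1.547e+04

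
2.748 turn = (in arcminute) 5.936e+04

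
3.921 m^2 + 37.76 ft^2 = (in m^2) 7.429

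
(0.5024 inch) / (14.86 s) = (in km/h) 0.003091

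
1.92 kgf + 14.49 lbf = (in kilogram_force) 8.493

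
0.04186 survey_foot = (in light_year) 1.349e-18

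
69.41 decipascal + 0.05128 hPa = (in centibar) 0.01207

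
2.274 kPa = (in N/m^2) 2274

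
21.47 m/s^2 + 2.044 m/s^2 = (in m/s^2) 23.51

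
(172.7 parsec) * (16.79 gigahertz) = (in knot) 1.739e+29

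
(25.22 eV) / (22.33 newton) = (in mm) 1.81e-16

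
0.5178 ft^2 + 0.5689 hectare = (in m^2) 5689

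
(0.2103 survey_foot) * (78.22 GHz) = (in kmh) 1.805e+10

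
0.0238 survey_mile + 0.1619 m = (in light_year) 4.066e-15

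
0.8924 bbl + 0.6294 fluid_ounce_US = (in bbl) 0.8925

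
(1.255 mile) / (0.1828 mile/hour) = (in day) 0.2861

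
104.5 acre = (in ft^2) 4.552e+06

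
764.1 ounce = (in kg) 21.66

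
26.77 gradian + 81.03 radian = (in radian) 81.45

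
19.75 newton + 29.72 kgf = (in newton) 311.2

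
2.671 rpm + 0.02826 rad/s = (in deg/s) 17.65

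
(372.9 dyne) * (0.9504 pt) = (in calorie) 2.988e-07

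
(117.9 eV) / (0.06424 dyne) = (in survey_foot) 9.647e-11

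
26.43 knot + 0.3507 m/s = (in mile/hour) 31.2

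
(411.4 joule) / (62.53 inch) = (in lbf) 58.23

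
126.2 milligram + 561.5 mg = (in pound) 0.001516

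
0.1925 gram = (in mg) 192.5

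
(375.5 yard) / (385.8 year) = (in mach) 8.288e-11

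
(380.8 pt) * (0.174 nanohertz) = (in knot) 4.544e-11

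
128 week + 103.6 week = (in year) 4.442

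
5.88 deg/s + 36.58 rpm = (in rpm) 37.56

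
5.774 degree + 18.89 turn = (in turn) 18.91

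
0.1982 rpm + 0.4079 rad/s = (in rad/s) 0.4287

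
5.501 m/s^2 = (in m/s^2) 5.501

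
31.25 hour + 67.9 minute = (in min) 1943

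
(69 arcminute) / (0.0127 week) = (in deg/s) 0.0001497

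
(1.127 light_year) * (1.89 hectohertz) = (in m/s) 2.015e+18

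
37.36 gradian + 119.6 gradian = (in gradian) 157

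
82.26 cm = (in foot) 2.699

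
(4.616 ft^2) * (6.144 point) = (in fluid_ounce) 31.43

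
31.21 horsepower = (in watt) 2.327e+04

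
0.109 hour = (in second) 392.4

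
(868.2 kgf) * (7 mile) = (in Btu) 9.091e+04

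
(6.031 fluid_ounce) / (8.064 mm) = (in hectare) 2.212e-06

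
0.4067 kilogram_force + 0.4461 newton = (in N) 4.434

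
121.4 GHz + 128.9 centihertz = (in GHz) 121.4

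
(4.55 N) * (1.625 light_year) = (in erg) 6.995e+23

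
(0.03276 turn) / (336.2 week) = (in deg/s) 5.8e-08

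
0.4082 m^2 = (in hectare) 4.082e-05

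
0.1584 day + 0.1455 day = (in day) 0.3039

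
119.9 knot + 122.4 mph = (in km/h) 419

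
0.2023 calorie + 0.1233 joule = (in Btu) 0.0009191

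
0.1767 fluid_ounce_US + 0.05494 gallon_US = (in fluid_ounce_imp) 7.503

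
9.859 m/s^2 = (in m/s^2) 9.859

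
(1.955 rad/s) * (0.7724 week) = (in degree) 5.233e+07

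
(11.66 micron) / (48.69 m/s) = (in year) 7.594e-15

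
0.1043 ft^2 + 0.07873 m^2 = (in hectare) 8.842e-06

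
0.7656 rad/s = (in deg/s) 43.87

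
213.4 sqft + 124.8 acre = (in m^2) 5.051e+05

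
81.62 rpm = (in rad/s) 8.547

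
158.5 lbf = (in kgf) 71.89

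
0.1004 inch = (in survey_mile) 1.585e-06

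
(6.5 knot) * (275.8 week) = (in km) 5.578e+05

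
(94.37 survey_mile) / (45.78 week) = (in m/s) 0.005485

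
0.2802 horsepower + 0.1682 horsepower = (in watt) 334.4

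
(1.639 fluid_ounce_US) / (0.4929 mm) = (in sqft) 1.059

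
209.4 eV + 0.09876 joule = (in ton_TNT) 2.36e-11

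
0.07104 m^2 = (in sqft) 0.7647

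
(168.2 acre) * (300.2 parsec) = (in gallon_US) 1.666e+27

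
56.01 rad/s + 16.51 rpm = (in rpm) 551.4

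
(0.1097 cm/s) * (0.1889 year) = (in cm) 6.535e+05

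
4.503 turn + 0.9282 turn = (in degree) 1955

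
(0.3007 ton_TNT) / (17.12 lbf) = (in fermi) 1.652e+22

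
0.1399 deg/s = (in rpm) 0.02332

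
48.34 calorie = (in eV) 1.262e+21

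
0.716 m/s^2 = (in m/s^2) 0.716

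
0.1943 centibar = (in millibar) 1.943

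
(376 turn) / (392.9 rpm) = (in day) 0.0006646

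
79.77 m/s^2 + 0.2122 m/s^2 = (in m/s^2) 79.98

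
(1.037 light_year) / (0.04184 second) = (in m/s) 2.345e+17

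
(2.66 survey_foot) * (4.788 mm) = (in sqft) 0.04179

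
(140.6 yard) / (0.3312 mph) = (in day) 0.01005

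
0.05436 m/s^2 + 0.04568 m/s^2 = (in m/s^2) 0.1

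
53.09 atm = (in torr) 4.035e+04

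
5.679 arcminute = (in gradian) 0.1052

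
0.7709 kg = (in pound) 1.7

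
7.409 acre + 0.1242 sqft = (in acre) 7.409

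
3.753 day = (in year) 0.01028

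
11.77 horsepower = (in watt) 8777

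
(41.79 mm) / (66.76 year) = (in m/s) 1.985e-11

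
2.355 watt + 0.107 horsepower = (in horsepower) 0.1102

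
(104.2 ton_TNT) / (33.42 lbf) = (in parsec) 9.504e-08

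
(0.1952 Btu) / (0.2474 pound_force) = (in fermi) 1.871e+17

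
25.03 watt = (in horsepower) 0.03357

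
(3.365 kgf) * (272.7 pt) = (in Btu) 0.003009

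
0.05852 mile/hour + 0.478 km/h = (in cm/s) 15.89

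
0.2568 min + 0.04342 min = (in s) 18.01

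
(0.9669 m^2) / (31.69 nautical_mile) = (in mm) 0.01647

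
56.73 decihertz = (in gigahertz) 5.673e-09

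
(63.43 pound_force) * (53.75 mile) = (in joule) 2.441e+07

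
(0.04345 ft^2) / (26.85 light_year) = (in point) 4.505e-17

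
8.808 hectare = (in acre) 21.77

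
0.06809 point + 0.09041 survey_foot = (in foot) 0.09049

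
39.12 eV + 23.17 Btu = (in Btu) 23.17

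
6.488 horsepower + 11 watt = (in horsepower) 6.503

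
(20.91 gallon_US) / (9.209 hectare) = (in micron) 0.8595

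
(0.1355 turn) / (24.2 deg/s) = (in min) 0.0336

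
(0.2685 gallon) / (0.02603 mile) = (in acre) 5.995e-09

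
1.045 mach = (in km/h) 1281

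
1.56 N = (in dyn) 1.56e+05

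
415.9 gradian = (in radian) 6.533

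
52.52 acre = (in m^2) 2.125e+05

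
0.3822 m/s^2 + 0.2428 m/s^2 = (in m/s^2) 0.625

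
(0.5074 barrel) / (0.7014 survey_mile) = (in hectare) 7.147e-09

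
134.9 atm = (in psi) 1982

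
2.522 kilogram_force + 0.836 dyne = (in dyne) 2.473e+06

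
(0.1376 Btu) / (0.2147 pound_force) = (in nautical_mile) 0.08208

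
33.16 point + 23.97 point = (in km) 2.015e-05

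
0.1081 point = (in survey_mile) 2.37e-08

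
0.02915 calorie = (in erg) 1.22e+06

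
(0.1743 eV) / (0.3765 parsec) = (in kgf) 2.451e-37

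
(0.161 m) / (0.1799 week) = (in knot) 2.876e-06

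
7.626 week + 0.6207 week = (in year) 0.1582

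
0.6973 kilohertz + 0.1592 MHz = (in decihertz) 1.599e+06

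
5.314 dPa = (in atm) 5.245e-06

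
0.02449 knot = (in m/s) 0.0126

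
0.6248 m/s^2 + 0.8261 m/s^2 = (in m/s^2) 1.451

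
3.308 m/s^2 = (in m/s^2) 3.308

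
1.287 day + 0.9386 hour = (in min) 1910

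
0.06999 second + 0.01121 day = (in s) 968.6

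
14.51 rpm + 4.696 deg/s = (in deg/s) 91.76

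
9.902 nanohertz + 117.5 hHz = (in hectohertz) 117.5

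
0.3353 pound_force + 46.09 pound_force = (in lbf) 46.43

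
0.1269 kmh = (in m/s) 0.03525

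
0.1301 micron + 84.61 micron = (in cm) 0.008474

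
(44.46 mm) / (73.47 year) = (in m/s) 1.919e-11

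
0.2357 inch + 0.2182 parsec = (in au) 4.501e+04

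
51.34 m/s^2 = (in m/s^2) 51.34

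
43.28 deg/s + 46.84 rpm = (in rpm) 54.05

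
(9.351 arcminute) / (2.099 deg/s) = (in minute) 0.001237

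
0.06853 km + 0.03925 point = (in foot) 224.8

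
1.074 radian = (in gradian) 68.37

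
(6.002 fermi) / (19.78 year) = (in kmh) 3.464e-23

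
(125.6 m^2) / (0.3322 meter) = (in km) 0.3781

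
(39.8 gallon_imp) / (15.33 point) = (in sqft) 360.1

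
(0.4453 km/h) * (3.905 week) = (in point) 8.281e+08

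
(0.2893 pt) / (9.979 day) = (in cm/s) 1.184e-08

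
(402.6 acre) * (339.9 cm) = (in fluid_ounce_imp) 1.949e+11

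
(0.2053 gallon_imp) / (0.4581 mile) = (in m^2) 1.266e-06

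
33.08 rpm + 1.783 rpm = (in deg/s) 209.2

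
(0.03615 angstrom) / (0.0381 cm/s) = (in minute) 1.581e-10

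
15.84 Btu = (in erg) 1.671e+11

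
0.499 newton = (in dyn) 4.99e+04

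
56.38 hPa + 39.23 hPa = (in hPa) 95.61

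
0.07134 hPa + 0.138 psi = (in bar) 0.009586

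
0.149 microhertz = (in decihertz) 1.49e-06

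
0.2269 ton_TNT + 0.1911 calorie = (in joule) 9.493e+08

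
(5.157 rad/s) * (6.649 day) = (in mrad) 2.963e+09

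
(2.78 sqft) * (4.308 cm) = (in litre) 11.13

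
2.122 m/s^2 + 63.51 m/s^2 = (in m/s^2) 65.63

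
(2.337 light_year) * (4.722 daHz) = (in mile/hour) 2.335e+18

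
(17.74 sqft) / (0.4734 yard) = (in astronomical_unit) 2.545e-11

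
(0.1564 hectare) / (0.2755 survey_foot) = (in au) 1.245e-07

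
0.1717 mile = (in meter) 276.3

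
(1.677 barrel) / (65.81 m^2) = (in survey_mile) 2.517e-06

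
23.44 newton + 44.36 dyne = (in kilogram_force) 2.39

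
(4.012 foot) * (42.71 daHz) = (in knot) 1015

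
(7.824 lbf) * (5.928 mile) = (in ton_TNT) 7.936e-05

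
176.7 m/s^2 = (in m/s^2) 176.7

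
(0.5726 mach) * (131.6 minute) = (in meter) 1.539e+06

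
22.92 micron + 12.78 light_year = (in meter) 1.209e+17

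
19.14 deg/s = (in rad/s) 0.3341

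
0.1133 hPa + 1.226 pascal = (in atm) 0.0001239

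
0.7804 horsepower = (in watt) 581.9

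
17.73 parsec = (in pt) 1.551e+21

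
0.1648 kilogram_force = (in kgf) 0.1648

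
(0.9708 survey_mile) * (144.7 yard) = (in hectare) 20.67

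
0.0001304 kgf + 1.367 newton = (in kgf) 0.1395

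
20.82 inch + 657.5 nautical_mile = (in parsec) 3.946e-11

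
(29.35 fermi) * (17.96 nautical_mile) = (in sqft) 1.051e-08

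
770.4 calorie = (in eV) 2.012e+22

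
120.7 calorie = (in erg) 5.05e+09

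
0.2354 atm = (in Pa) 2.385e+04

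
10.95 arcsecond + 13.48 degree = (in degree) 13.48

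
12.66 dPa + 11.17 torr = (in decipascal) 1.49e+04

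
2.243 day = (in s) 1.938e+05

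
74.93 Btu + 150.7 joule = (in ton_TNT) 1.893e-05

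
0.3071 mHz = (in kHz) 3.071e-07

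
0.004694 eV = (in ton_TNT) 1.797e-31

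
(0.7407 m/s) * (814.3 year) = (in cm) 1.902e+12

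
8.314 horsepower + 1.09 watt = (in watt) 6201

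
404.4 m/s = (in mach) 1.188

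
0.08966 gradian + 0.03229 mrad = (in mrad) 1.441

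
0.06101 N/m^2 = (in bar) 6.101e-07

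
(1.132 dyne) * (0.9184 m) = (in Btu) 9.854e-09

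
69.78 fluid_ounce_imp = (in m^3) 0.001983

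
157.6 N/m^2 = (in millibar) 1.576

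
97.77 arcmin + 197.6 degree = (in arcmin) 1.195e+04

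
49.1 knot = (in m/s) 25.26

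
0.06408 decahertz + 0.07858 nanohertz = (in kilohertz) 0.0006408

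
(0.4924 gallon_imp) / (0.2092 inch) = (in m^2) 0.4213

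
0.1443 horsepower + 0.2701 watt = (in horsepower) 0.1447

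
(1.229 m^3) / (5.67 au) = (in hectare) 1.449e-16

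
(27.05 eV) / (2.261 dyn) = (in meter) 1.917e-13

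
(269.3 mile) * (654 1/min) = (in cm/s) 4.724e+08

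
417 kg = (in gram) 4.17e+05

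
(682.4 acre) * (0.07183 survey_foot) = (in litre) 6.046e+07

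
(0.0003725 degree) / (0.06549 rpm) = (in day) 1.097e-08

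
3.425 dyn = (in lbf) 7.7e-06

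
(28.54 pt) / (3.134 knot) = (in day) 7.228e-08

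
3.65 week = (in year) 0.07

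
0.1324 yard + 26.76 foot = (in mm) 8278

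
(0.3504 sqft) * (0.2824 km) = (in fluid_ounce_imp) 3.235e+05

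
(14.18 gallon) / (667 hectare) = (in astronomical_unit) 5.379e-20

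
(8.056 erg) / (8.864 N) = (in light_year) 9.606e-24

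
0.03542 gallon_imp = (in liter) 0.161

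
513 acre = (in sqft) 2.235e+07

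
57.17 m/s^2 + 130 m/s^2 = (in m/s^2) 187.2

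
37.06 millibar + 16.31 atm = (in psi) 240.2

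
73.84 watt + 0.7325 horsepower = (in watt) 620.1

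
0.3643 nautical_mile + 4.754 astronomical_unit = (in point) 2.016e+15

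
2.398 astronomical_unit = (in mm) 3.587e+14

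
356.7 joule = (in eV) 2.226e+21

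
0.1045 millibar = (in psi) 0.001516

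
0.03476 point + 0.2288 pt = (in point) 0.2636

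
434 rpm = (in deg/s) 2604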